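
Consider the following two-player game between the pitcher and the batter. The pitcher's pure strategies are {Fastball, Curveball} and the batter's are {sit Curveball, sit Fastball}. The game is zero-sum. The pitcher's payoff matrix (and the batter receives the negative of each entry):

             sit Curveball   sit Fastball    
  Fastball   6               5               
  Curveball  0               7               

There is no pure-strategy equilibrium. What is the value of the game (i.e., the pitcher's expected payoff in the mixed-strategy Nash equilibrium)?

The batter's mix must leave the pitcher indifferent between Fastball and Curveball.
  the pitcher's expected payoff from Fastball: q·6 + (1−q)·5 = q + 5
  the pitcher's expected payoff from Curveball: q·0 + (1−q)·7 = -7q + 7
  q + 5 = -7q + 7  ⇒  8q = 2  ⇒  q = 1/4.
The value is the pitcher's expected payoff against this mix (using Fastball): (1/4)·6 + (3/4)·5 = 21/4.

v = 21/4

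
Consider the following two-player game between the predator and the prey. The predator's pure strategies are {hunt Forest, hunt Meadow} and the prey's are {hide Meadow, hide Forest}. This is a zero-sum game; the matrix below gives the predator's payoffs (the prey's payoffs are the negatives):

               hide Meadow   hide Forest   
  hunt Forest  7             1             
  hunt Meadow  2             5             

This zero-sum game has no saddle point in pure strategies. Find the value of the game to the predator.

For the predator to be willing to mix, the predator must be indifferent between hunt Forest and hunt Meadow, which pins down the prey's mix.
  the predator's payoff from hunt Forest: q·7 + (1−q)·1 = 6q + 1
  the predator's payoff from hunt Meadow: q·2 + (1−q)·5 = -3q + 5
  6q + 1 = -3q + 5  ⇒  9q = 4  ⇒  q = 4/9.
The value is the predator's expected payoff against this mix (using hunt Forest): (4/9)·7 + (5/9)·1 = 11/3.

v = 11/3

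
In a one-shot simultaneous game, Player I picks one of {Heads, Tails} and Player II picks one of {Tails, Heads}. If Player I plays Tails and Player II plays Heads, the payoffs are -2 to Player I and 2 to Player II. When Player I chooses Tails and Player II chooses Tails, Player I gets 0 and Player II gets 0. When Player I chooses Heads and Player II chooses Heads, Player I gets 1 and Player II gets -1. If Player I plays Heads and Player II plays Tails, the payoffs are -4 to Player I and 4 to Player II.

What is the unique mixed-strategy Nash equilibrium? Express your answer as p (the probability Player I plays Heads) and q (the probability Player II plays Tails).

In a mixed equilibrium Player II is indifferent between Tails and Heads; this condition fixes p.
  Player II's payoff from Tails: p·4 + (1−p)·0 = 4p
  Player II's payoff from Heads: p·(-1) + (1−p)·2 = -3p + 2
  4p = -3p + 2  ⇒  7p = 2  ⇒  p = 2/7.
Player II's mix must leave Player I indifferent between Heads and Tails.
  Player I's payoff from Heads: q·(-4) + (1−q)·1 = -5q + 1
  Player I's payoff from Tails: q·0 + (1−q)·(-2) = 2q - 2
  -5q + 1 = 2q - 2  ⇒  -7q = -3  ⇒  q = 3/7.

p = 2/7, q = 3/7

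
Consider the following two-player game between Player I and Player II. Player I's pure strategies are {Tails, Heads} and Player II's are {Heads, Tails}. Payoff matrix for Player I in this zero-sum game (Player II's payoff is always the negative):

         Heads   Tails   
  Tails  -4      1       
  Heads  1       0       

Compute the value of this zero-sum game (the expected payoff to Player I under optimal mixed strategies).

Player I's indifference between Tails and Heads determines Player II's mixing probability q:
  Player I's payoff from Tails: q·(-4) + (1−q)·1 = -5q + 1
  Player I's payoff from Heads: q·1 + (1−q)·0 = q
  -5q + 1 = q  ⇒  -6q = -1  ⇒  q = 1/6.
The value is Player I's expected payoff against this mix (using Tails): (1/6)·(-4) + (5/6)·1 = 1/6.

v = 1/6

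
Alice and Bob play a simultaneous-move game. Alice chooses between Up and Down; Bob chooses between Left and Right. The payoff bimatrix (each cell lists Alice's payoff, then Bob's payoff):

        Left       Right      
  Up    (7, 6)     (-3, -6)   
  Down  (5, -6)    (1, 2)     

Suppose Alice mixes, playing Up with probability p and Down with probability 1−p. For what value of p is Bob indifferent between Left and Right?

p = 2/5

Set Bob's expected payoff from Left equal to that from Right:
  Bob's payoff to Left: p·6 + (1−p)·(-6) = 12p - 6
  Bob's payoff to Right: p·(-6) + (1−p)·2 = -8p + 2
  12p - 6 = -8p + 2  ⇒  20p = 8  ⇒  p = 2/5.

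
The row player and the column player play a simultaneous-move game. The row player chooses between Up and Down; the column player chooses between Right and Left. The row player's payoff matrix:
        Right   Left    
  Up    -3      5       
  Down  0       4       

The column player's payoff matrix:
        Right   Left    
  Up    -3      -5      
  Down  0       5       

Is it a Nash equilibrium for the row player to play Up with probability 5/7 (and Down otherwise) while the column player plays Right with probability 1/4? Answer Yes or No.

Yes

Check the column player's indifference given the row player's mix p = 5/7:
  payoff from Right = -15/7; payoff from Left = -15/7 — equal.
Check the row player's indifference given the column player's mix q = 1/4:
  payoff from Up = 3; payoff from Down = 3 — equal.
Both players are indifferent, so neither can profitably deviate.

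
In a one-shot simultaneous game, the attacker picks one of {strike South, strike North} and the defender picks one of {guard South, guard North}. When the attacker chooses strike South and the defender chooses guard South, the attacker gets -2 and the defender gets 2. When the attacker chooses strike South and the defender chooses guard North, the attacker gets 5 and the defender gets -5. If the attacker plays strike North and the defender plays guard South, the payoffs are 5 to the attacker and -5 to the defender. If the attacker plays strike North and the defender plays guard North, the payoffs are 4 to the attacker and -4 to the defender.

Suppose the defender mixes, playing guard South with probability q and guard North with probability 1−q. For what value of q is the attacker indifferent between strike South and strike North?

q = 1/8

In a mixed equilibrium the attacker is indifferent between strike South and strike North; this condition fixes q.
  the attacker's payoff to strike South: q·(-2) + (1−q)·5 = -7q + 5
  the attacker's payoff to strike North: q·5 + (1−q)·4 = q + 4
  -7q + 5 = q + 4  ⇒  -8q = -1  ⇒  q = 1/8.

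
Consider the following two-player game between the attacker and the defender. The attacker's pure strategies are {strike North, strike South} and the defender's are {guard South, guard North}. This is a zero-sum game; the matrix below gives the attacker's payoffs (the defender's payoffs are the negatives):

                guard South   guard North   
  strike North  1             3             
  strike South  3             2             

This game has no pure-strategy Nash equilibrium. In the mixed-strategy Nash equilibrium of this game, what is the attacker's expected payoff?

The attacker's indifference between strike North and strike South determines the defender's mixing probability q:
  the attacker's payoff from strike North: q·1 + (1−q)·3 = -2q + 3
  the attacker's payoff from strike South: q·3 + (1−q)·2 = q + 2
  -2q + 3 = q + 2  ⇒  -3q = -1  ⇒  q = 1/3.
At equilibrium the attacker is indifferent across rows, so the attacker's payoff equals the payoff from strike North: (1/3)·1 + (2/3)·3 = 7/3.

7/3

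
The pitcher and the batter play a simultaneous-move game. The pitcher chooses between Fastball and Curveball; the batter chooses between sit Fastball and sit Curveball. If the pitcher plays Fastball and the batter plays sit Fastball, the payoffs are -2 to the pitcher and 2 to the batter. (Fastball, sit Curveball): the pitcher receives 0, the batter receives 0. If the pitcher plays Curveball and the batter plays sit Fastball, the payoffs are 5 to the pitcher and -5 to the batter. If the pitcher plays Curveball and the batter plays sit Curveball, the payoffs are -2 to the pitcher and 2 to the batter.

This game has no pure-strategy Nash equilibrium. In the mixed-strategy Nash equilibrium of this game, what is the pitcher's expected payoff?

-4/9

For the pitcher to be willing to mix, the pitcher must be indifferent between Fastball and Curveball, which pins down the batter's mix.
  the pitcher's payoff from Fastball: q·(-2) + (1−q)·0 = -2q
  the pitcher's payoff from Curveball: q·5 + (1−q)·(-2) = 7q - 2
  -2q = 7q - 2  ⇒  -9q = -2  ⇒  q = 2/9.
At equilibrium the pitcher is indifferent across rows, so the pitcher's payoff equals the payoff from Fastball: (2/9)·(-2) + (7/9)·0 = -4/9.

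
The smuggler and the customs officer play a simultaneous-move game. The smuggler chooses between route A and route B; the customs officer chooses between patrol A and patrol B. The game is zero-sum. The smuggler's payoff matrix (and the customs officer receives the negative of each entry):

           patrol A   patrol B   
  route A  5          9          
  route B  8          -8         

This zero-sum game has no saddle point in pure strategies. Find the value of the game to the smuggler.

v = 28/5

In a mixed equilibrium the smuggler is indifferent between route A and route B; this condition fixes q.
  the smuggler's payoff from route A: q·5 + (1−q)·9 = -4q + 9
  the smuggler's payoff from route B: q·8 + (1−q)·(-8) = 16q - 8
  -4q + 9 = 16q - 8  ⇒  -20q = -17  ⇒  q = 17/20.
The value is the smuggler's expected payoff against this mix (using route A): (17/20)·5 + (3/20)·9 = 28/5.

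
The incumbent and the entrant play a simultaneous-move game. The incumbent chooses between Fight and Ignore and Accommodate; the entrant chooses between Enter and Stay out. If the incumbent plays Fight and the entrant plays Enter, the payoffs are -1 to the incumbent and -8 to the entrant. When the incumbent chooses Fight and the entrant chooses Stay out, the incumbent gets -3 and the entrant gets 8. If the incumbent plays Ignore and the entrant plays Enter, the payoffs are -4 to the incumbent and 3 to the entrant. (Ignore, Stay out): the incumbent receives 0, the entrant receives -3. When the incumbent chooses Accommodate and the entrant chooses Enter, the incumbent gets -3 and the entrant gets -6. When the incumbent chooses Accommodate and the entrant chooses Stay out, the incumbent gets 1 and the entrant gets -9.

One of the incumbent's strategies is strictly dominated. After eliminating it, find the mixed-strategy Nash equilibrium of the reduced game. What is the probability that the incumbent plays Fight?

The incumbent's strategy Ignore is strictly dominated by Accommodate: -3 > -4 and 1 > 0. Eliminate Ignore.
The entrant's indifference between Enter and Stay out determines the incumbent's mixing probability p:
  the entrant's payoff to Enter: p·(-8) + (1−p)·(-6) = -2p - 6
  the entrant's payoff to Stay out: p·8 + (1−p)·(-9) = 17p - 9
  -2p - 6 = 17p - 9  ⇒  -19p = -3  ⇒  p = 3/19.

p = 3/19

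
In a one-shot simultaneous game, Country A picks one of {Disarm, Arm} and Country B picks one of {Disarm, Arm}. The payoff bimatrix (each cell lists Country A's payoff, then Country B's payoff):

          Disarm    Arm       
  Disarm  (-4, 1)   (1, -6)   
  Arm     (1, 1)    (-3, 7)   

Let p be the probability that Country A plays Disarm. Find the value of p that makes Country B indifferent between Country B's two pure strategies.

Country A's mix must leave Country B indifferent between Disarm and Arm.
  Country B's payoff from Disarm: p·1 + (1−p)·1 = 1
  Country B's payoff from Arm: p·(-6) + (1−p)·7 = -13p + 7
  1 = -13p + 7  ⇒  13p = 6  ⇒  p = 6/13.

p = 6/13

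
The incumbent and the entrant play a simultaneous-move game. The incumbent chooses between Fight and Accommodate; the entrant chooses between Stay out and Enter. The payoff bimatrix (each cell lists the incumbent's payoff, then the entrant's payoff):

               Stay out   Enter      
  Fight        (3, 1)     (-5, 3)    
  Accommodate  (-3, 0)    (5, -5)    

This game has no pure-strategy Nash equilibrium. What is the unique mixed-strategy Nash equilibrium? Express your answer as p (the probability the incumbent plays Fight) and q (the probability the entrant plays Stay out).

In a mixed equilibrium the entrant is indifferent between Stay out and Enter; this condition fixes p.
  the entrant's payoff to Stay out: p·1 + (1−p)·0 = p
  the entrant's payoff to Enter: p·3 + (1−p)·(-5) = 8p - 5
  p = 8p - 5  ⇒  -7p = -5  ⇒  p = 5/7.
Set the incumbent's expected payoff from Fight equal to that from Accommodate:
  the incumbent's expected payoff from Fight: q·3 + (1−q)·(-5) = 8q - 5
  the incumbent's expected payoff from Accommodate: q·(-3) + (1−q)·5 = -8q + 5
  8q - 5 = -8q + 5  ⇒  16q = 10  ⇒  q = 5/8.

p = 5/7, q = 5/8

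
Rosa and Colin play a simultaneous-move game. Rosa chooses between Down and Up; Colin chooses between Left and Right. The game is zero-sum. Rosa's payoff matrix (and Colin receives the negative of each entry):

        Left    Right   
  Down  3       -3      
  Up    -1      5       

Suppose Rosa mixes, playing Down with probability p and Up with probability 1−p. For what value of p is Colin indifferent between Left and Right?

In a mixed equilibrium Colin is indifferent between Left and Right; this condition fixes p.
  Colin's payoff from Left: p·(-3) + (1−p)·1 = -4p + 1
  Colin's payoff from Right: p·3 + (1−p)·(-5) = 8p - 5
  -4p + 1 = 8p - 5  ⇒  -12p = -6  ⇒  p = 1/2.

p = 1/2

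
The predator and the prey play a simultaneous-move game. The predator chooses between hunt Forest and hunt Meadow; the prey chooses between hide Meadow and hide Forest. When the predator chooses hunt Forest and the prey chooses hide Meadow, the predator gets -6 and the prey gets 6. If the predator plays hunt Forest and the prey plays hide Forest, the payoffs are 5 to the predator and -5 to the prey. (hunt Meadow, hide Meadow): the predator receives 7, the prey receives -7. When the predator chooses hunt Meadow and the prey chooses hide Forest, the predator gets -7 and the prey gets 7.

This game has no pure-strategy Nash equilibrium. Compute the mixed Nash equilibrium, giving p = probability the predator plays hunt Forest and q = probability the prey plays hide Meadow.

For the prey to be willing to mix, the prey must be indifferent between hide Meadow and hide Forest, which pins down the predator's mix.
  the prey's payoff to hide Meadow: p·6 + (1−p)·(-7) = 13p - 7
  the prey's payoff to hide Forest: p·(-5) + (1−p)·7 = -12p + 7
  13p - 7 = -12p + 7  ⇒  25p = 14  ⇒  p = 14/25.
Set the predator's expected payoff from hunt Forest equal to that from hunt Meadow:
  the predator's payoff from hunt Forest: q·(-6) + (1−q)·5 = -11q + 5
  the predator's payoff from hunt Meadow: q·7 + (1−q)·(-7) = 14q - 7
  -11q + 5 = 14q - 7  ⇒  -25q = -12  ⇒  q = 12/25.

p = 14/25, q = 12/25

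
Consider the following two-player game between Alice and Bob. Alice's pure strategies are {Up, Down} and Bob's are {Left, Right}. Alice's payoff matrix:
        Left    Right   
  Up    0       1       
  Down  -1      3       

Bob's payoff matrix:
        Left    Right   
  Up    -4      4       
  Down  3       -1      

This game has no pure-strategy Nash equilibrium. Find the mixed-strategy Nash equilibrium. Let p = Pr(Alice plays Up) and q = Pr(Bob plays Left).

p = 1/3, q = 2/3

For Bob to be willing to mix, Bob must be indifferent between Left and Right, which pins down Alice's mix.
  Bob's payoff to Left: p·(-4) + (1−p)·3 = -7p + 3
  Bob's payoff to Right: p·4 + (1−p)·(-1) = 5p - 1
  -7p + 3 = 5p - 1  ⇒  -12p = -4  ⇒  p = 1/3.
Bob's mix must leave Alice indifferent between Up and Down.
  Alice's payoff from Up: q·0 + (1−q)·1 = -q + 1
  Alice's payoff from Down: q·(-1) + (1−q)·3 = -4q + 3
  -q + 1 = -4q + 3  ⇒  3q = 2  ⇒  q = 2/3.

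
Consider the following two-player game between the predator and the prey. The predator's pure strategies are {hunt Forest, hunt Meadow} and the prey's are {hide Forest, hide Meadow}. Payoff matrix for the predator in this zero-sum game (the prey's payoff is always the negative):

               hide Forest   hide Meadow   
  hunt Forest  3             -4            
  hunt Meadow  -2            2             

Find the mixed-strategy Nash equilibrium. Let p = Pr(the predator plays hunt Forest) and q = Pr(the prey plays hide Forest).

p = 4/11, q = 6/11

In a mixed equilibrium the prey is indifferent between hide Forest and hide Meadow; this condition fixes p.
  the prey's payoff to hide Forest: p·(-3) + (1−p)·2 = -5p + 2
  the prey's payoff to hide Meadow: p·4 + (1−p)·(-2) = 6p - 2
  -5p + 2 = 6p - 2  ⇒  -11p = -4  ⇒  p = 4/11.
The predator's indifference between hunt Forest and hunt Meadow determines the prey's mixing probability q:
  the predator's expected payoff from hunt Forest: q·3 + (1−q)·(-4) = 7q - 4
  the predator's expected payoff from hunt Meadow: q·(-2) + (1−q)·2 = -4q + 2
  7q - 4 = -4q + 2  ⇒  11q = 6  ⇒  q = 6/11.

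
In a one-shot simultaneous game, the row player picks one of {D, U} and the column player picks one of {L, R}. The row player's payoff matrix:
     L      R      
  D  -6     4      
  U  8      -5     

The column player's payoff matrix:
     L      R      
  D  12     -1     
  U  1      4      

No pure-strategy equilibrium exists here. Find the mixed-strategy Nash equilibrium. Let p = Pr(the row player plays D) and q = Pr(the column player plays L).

p = 3/16, q = 9/23

For the column player to be willing to mix, the column player must be indifferent between L and R, which pins down the row player's mix.
  the column player's payoff to L: p·12 + (1−p)·1 = 11p + 1
  the column player's payoff to R: p·(-1) + (1−p)·4 = -5p + 4
  11p + 1 = -5p + 4  ⇒  16p = 3  ⇒  p = 3/16.
The column player's mix must leave the row player indifferent between D and U.
  the row player's expected payoff from D: q·(-6) + (1−q)·4 = -10q + 4
  the row player's expected payoff from U: q·8 + (1−q)·(-5) = 13q - 5
  -10q + 4 = 13q - 5  ⇒  -23q = -9  ⇒  q = 9/23.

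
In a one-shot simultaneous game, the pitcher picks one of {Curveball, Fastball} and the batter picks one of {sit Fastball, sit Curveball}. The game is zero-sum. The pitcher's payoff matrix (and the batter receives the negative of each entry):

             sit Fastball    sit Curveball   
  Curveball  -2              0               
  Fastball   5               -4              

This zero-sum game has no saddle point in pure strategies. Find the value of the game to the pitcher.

Set the pitcher's expected payoff from Curveball equal to that from Fastball:
  the pitcher's expected payoff from Curveball: q·(-2) + (1−q)·0 = -2q
  the pitcher's expected payoff from Fastball: q·5 + (1−q)·(-4) = 9q - 4
  -2q = 9q - 4  ⇒  -11q = -4  ⇒  q = 4/11.
The value is the pitcher's expected payoff against this mix (using Curveball): (4/11)·(-2) + (7/11)·0 = -8/11.

v = -8/11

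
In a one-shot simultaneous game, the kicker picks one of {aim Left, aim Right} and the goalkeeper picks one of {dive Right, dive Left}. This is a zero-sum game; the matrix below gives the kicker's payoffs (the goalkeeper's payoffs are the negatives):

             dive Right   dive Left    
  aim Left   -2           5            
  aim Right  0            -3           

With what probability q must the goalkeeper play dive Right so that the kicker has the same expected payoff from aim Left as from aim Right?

The kicker's indifference between aim Left and aim Right determines the goalkeeper's mixing probability q:
  the kicker's expected payoff from aim Left: q·(-2) + (1−q)·5 = -7q + 5
  the kicker's expected payoff from aim Right: q·0 + (1−q)·(-3) = 3q - 3
  -7q + 5 = 3q - 3  ⇒  -10q = -8  ⇒  q = 4/5.

q = 4/5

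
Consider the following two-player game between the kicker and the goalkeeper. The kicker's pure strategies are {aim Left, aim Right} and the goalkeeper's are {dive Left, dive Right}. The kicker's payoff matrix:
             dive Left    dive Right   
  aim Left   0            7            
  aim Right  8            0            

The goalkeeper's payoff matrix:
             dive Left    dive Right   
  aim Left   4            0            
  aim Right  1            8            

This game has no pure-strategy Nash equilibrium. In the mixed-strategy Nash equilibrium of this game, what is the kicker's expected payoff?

56/15

In a mixed equilibrium the kicker is indifferent between aim Left and aim Right; this condition fixes q.
  the kicker's payoff from aim Left: q·0 + (1−q)·7 = -7q + 7
  the kicker's payoff from aim Right: q·8 + (1−q)·0 = 8q
  -7q + 7 = 8q  ⇒  -15q = -7  ⇒  q = 7/15.
At equilibrium the kicker is indifferent across rows, so the kicker's payoff equals the payoff from aim Left: (7/15)·0 + (8/15)·7 = 56/15.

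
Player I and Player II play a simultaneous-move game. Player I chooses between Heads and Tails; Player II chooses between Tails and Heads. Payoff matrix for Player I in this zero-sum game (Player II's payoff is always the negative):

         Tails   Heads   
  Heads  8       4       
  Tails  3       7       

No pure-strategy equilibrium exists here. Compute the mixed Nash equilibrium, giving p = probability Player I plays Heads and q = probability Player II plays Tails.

Player II's indifference between Tails and Heads determines Player I's mixing probability p:
  Player II's payoff from Tails: p·(-8) + (1−p)·(-3) = -5p - 3
  Player II's payoff from Heads: p·(-4) + (1−p)·(-7) = 3p - 7
  -5p - 3 = 3p - 7  ⇒  -8p = -4  ⇒  p = 1/2.
Player II's mix must leave Player I indifferent between Heads and Tails.
  Player I's expected payoff from Heads: q·8 + (1−q)·4 = 4q + 4
  Player I's expected payoff from Tails: q·3 + (1−q)·7 = -4q + 7
  4q + 4 = -4q + 7  ⇒  8q = 3  ⇒  q = 3/8.

p = 1/2, q = 3/8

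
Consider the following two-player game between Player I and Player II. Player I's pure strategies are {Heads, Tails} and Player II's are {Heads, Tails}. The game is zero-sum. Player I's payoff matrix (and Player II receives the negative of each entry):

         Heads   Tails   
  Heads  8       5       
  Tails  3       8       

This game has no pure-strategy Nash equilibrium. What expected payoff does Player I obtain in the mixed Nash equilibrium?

49/8

For Player I to be willing to mix, Player I must be indifferent between Heads and Tails, which pins down Player II's mix.
  Player I's payoff to Heads: q·8 + (1−q)·5 = 3q + 5
  Player I's payoff to Tails: q·3 + (1−q)·8 = -5q + 8
  3q + 5 = -5q + 8  ⇒  8q = 3  ⇒  q = 3/8.
At equilibrium Player I is indifferent across rows, so Player I's payoff equals the payoff from Heads: (3/8)·8 + (5/8)·5 = 49/8.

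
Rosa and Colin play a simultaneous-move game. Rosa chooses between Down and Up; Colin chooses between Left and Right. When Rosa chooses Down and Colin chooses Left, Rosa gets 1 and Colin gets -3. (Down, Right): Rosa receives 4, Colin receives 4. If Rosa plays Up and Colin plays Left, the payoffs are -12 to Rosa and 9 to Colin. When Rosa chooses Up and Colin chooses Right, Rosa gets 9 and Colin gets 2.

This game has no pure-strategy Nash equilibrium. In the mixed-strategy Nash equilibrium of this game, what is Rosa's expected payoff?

19/6

For Rosa to be willing to mix, Rosa must be indifferent between Down and Up, which pins down Colin's mix.
  Rosa's payoff to Down: q·1 + (1−q)·4 = -3q + 4
  Rosa's payoff to Up: q·(-12) + (1−q)·9 = -21q + 9
  -3q + 4 = -21q + 9  ⇒  18q = 5  ⇒  q = 5/18.
At equilibrium Rosa is indifferent across rows, so Rosa's payoff equals the payoff from Down: (5/18)·1 + (13/18)·4 = 19/6.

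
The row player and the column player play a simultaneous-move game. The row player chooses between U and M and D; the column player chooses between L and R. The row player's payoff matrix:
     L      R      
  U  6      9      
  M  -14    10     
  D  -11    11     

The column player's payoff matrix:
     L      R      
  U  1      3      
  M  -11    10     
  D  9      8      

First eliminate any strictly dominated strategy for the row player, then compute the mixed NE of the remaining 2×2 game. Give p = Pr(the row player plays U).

p = 1/3

The row player's strategy M is strictly dominated by D: -11 > -14 and 11 > 10. Eliminate M.
The column player's indifference between L and R determines the row player's mixing probability p:
  the column player's payoff to L: p·1 + (1−p)·9 = -8p + 9
  the column player's payoff to R: p·3 + (1−p)·8 = -5p + 8
  -8p + 9 = -5p + 8  ⇒  -3p = -1  ⇒  p = 1/3.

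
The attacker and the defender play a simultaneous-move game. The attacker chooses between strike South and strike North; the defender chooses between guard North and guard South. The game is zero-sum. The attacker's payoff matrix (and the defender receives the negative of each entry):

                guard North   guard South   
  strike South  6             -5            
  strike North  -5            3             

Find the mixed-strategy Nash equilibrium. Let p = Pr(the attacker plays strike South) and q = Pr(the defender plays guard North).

In a mixed equilibrium the defender is indifferent between guard North and guard South; this condition fixes p.
  the defender's payoff from guard North: p·(-6) + (1−p)·5 = -11p + 5
  the defender's payoff from guard South: p·5 + (1−p)·(-3) = 8p - 3
  -11p + 5 = 8p - 3  ⇒  -19p = -8  ⇒  p = 8/19.
The attacker's indifference between strike South and strike North determines the defender's mixing probability q:
  the attacker's payoff to strike South: q·6 + (1−q)·(-5) = 11q - 5
  the attacker's payoff to strike North: q·(-5) + (1−q)·3 = -8q + 3
  11q - 5 = -8q + 3  ⇒  19q = 8  ⇒  q = 8/19.

p = 8/19, q = 8/19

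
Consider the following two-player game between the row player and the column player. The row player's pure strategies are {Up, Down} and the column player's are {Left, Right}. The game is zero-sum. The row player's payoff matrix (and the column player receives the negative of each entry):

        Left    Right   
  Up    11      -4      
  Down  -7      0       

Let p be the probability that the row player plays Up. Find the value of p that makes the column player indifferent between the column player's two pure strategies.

The row player's mix must leave the column player indifferent between Left and Right.
  the column player's payoff to Left: p·(-11) + (1−p)·7 = -18p + 7
  the column player's payoff to Right: p·4 + (1−p)·0 = 4p
  -18p + 7 = 4p  ⇒  -22p = -7  ⇒  p = 7/22.

p = 7/22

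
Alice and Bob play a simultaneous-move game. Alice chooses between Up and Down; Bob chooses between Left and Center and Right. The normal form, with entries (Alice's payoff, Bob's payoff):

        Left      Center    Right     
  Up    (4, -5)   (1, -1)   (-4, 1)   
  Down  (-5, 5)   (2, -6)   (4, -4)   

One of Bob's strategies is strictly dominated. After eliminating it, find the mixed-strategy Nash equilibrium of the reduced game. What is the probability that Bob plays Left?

Bob's strategy Center is strictly dominated by Right: 1 > -1 and -4 > -6. Eliminate Center.
For Alice to be willing to mix, Alice must be indifferent between Up and Down, which pins down Bob's mix.
  Alice's payoff from Up: q·4 + (1−q)·(-4) = 8q - 4
  Alice's payoff from Down: q·(-5) + (1−q)·4 = -9q + 4
  8q - 4 = -9q + 4  ⇒  17q = 8  ⇒  q = 8/17.

q = 8/17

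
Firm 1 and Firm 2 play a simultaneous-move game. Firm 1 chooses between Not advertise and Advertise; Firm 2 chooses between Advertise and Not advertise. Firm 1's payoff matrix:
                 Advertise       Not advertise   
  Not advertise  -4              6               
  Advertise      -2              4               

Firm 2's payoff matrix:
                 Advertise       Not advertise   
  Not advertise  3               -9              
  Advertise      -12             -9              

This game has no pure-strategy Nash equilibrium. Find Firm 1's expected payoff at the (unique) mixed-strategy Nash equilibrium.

Set Firm 1's expected payoff from Not advertise equal to that from Advertise:
  Firm 1's payoff from Not advertise: q·(-4) + (1−q)·6 = -10q + 6
  Firm 1's payoff from Advertise: q·(-2) + (1−q)·4 = -6q + 4
  -10q + 6 = -6q + 4  ⇒  -4q = -2  ⇒  q = 1/2.
At equilibrium Firm 1 is indifferent across rows, so Firm 1's payoff equals the payoff from Not advertise: (1/2)·(-4) + (1/2)·6 = 1.

1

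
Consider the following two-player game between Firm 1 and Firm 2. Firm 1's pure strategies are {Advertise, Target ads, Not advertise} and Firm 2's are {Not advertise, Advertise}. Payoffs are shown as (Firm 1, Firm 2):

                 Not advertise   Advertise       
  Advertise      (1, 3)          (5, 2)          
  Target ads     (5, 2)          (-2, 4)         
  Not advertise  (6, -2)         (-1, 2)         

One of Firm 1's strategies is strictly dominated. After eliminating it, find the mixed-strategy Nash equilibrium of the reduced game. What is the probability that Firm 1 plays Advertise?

Firm 1's strategy Target ads is strictly dominated by Not advertise: 6 > 5 and -1 > -2. Eliminate Target ads.
Firm 2's indifference between Not advertise and Advertise determines Firm 1's mixing probability p:
  Firm 2's payoff from Not advertise: p·3 + (1−p)·(-2) = 5p - 2
  Firm 2's payoff from Advertise: p·2 + (1−p)·2 = 2
  5p - 2 = 2  ⇒  5p = 4  ⇒  p = 4/5.

p = 4/5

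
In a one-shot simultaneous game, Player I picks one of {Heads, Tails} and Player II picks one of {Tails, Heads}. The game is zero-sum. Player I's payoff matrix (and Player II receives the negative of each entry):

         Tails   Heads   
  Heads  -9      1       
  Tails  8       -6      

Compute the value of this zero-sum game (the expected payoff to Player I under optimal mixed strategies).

v = -23/12

Player II's mix must leave Player I indifferent between Heads and Tails.
  Player I's payoff from Heads: q·(-9) + (1−q)·1 = -10q + 1
  Player I's payoff from Tails: q·8 + (1−q)·(-6) = 14q - 6
  -10q + 1 = 14q - 6  ⇒  -24q = -7  ⇒  q = 7/24.
The value is Player I's expected payoff against this mix (using Heads): (7/24)·(-9) + (17/24)·1 = -23/12.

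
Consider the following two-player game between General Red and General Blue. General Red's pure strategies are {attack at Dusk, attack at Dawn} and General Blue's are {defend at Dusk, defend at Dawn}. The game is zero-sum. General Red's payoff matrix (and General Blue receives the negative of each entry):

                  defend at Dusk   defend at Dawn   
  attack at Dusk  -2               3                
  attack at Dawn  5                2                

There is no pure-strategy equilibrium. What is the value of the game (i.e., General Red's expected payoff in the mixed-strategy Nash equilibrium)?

v = 19/8

Set General Red's expected payoff from attack at Dusk equal to that from attack at Dawn:
  General Red's expected payoff from attack at Dusk: q·(-2) + (1−q)·3 = -5q + 3
  General Red's expected payoff from attack at Dawn: q·5 + (1−q)·2 = 3q + 2
  -5q + 3 = 3q + 2  ⇒  -8q = -1  ⇒  q = 1/8.
The value is General Red's expected payoff against this mix (using attack at Dusk): (1/8)·(-2) + (7/8)·3 = 19/8.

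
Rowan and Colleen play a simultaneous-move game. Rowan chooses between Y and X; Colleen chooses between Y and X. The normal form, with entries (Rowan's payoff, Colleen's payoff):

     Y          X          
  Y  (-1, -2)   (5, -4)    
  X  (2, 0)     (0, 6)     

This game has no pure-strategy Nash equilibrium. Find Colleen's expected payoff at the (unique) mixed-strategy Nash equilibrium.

-3/2

Colleen's indifference between Y and X determines Rowan's mixing probability p:
  Colleen's expected payoff from Y: p·(-2) + (1−p)·0 = -2p
  Colleen's expected payoff from X: p·(-4) + (1−p)·6 = -10p + 6
  -2p = -10p + 6  ⇒  8p = 6  ⇒  p = 3/4.
At equilibrium Colleen is indifferent across columns, so Colleen's payoff equals the payoff from Y: (3/4)·(-2) + (1/4)·0 = -3/2.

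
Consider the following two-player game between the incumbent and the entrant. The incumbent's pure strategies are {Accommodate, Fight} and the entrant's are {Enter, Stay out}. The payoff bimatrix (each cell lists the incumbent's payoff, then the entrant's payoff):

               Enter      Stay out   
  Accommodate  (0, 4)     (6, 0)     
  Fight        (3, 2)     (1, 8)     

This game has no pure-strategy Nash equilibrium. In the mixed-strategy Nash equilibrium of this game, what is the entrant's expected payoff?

16/5

The incumbent's mix must leave the entrant indifferent between Enter and Stay out.
  the entrant's payoff to Enter: p·4 + (1−p)·2 = 2p + 2
  the entrant's payoff to Stay out: p·0 + (1−p)·8 = -8p + 8
  2p + 2 = -8p + 8  ⇒  10p = 6  ⇒  p = 3/5.
At equilibrium the entrant is indifferent across columns, so the entrant's payoff equals the payoff from Enter: (3/5)·4 + (2/5)·2 = 16/5.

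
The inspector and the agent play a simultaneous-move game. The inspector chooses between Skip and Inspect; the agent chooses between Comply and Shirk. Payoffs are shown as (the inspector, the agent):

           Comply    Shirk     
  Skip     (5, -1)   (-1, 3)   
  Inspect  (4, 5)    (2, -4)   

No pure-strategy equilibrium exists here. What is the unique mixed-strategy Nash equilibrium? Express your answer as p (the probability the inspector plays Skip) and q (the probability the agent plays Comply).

For the agent to be willing to mix, the agent must be indifferent between Comply and Shirk, which pins down the inspector's mix.
  the agent's expected payoff from Comply: p·(-1) + (1−p)·5 = -6p + 5
  the agent's expected payoff from Shirk: p·3 + (1−p)·(-4) = 7p - 4
  -6p + 5 = 7p - 4  ⇒  -13p = -9  ⇒  p = 9/13.
For the inspector to be willing to mix, the inspector must be indifferent between Skip and Inspect, which pins down the agent's mix.
  the inspector's payoff from Skip: q·5 + (1−q)·(-1) = 6q - 1
  the inspector's payoff from Inspect: q·4 + (1−q)·2 = 2q + 2
  6q - 1 = 2q + 2  ⇒  4q = 3  ⇒  q = 3/4.

p = 9/13, q = 3/4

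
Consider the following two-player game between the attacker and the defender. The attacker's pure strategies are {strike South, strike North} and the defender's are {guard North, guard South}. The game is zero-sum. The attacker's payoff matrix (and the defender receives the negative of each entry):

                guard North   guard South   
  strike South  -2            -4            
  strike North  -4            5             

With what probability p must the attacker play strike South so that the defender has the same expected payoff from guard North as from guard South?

For the defender to be willing to mix, the defender must be indifferent between guard North and guard South, which pins down the attacker's mix.
  the defender's payoff to guard North: p·2 + (1−p)·4 = -2p + 4
  the defender's payoff to guard South: p·4 + (1−p)·(-5) = 9p - 5
  -2p + 4 = 9p - 5  ⇒  -11p = -9  ⇒  p = 9/11.

p = 9/11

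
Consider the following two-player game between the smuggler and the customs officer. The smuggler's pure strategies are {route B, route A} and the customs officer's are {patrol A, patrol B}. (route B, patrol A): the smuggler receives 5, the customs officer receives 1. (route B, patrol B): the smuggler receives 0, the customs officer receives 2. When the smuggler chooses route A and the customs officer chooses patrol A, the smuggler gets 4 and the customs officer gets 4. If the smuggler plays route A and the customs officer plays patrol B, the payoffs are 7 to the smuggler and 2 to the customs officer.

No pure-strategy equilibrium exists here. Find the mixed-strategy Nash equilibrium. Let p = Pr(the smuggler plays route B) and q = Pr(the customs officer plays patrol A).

In a mixed equilibrium the customs officer is indifferent between patrol A and patrol B; this condition fixes p.
  the customs officer's payoff from patrol A: p·1 + (1−p)·4 = -3p + 4
  the customs officer's payoff from patrol B: p·2 + (1−p)·2 = 2
  -3p + 4 = 2  ⇒  -3p = -2  ⇒  p = 2/3.
For the smuggler to be willing to mix, the smuggler must be indifferent between route B and route A, which pins down the customs officer's mix.
  the smuggler's expected payoff from route B: q·5 + (1−q)·0 = 5q
  the smuggler's expected payoff from route A: q·4 + (1−q)·7 = -3q + 7
  5q = -3q + 7  ⇒  8q = 7  ⇒  q = 7/8.

p = 2/3, q = 7/8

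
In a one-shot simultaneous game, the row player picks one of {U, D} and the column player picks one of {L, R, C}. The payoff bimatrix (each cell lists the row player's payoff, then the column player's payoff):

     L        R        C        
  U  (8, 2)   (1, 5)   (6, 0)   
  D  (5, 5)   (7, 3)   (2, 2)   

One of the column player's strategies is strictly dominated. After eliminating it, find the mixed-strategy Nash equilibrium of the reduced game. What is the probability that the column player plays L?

q = 2/3

The column player's strategy C is strictly dominated by L: 2 > 0 and 5 > 2. Eliminate C.
For the row player to be willing to mix, the row player must be indifferent between U and D, which pins down the column player's mix.
  the row player's expected payoff from U: q·8 + (1−q)·1 = 7q + 1
  the row player's expected payoff from D: q·5 + (1−q)·7 = -2q + 7
  7q + 1 = -2q + 7  ⇒  9q = 6  ⇒  q = 2/3.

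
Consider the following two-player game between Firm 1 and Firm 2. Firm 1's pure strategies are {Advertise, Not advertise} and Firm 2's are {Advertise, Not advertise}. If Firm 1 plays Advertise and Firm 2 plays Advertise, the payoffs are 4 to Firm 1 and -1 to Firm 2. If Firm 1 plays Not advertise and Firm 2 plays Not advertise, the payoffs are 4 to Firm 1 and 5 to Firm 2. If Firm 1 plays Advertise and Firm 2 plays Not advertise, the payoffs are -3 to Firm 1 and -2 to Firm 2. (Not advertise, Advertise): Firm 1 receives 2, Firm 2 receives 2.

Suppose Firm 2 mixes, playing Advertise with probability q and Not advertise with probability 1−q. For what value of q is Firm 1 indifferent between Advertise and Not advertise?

Set Firm 1's expected payoff from Advertise equal to that from Not advertise:
  Firm 1's expected payoff from Advertise: q·4 + (1−q)·(-3) = 7q - 3
  Firm 1's expected payoff from Not advertise: q·2 + (1−q)·4 = -2q + 4
  7q - 3 = -2q + 4  ⇒  9q = 7  ⇒  q = 7/9.

q = 7/9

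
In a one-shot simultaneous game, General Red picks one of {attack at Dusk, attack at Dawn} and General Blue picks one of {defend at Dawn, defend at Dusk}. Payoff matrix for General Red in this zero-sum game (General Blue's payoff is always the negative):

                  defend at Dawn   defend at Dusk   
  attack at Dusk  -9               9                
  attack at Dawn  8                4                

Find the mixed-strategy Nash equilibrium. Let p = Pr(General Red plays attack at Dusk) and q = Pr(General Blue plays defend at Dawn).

p = 2/11, q = 5/22

General Red's mix must leave General Blue indifferent between defend at Dawn and defend at Dusk.
  General Blue's payoff to defend at Dawn: p·9 + (1−p)·(-8) = 17p - 8
  General Blue's payoff to defend at Dusk: p·(-9) + (1−p)·(-4) = -5p - 4
  17p - 8 = -5p - 4  ⇒  22p = 4  ⇒  p = 2/11.
General Blue's mix must leave General Red indifferent between attack at Dusk and attack at Dawn.
  General Red's payoff from attack at Dusk: q·(-9) + (1−q)·9 = -18q + 9
  General Red's payoff from attack at Dawn: q·8 + (1−q)·4 = 4q + 4
  -18q + 9 = 4q + 4  ⇒  -22q = -5  ⇒  q = 5/22.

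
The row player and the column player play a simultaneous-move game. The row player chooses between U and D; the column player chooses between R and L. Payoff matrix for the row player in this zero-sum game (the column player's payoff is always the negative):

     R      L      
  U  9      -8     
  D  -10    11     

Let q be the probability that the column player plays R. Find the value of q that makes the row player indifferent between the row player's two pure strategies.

q = 1/2

For the row player to be willing to mix, the row player must be indifferent between U and D, which pins down the column player's mix.
  the row player's payoff to U: q·9 + (1−q)·(-8) = 17q - 8
  the row player's payoff to D: q·(-10) + (1−q)·11 = -21q + 11
  17q - 8 = -21q + 11  ⇒  38q = 19  ⇒  q = 1/2.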